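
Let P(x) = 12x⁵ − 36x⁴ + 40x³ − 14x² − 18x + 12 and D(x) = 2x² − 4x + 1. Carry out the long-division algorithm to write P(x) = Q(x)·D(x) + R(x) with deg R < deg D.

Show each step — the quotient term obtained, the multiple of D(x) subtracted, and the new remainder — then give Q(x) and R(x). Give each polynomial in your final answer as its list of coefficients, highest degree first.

Step 1: lead(12x⁵ − 36x⁴ + 40x³ − 14x² − 18x + 12) ÷ lead(D) = 12x⁵ ÷ 2x² = 6x³. Subtract (6x³)·D = 12x⁵ − 24x⁴ + 6x³. Remainder: −12x⁴ + 34x³ − 14x² − 18x + 12.
Step 2: lead(−12x⁴ + 34x³ − 14x² − 18x + 12) ÷ lead(D) = −12x⁴ ÷ 2x² = −6x². Subtract (−6x²)·D = −12x⁴ + 24x³ − 6x². Remainder: 10x³ − 8x² − 18x + 12.
Step 3: lead(10x³ − 8x² − 18x + 12) ÷ lead(D) = 10x³ ÷ 2x² = 5x. Subtract (5x)·D = 10x³ − 20x² + 5x. Remainder: 12x² − 23x + 12.
Step 4: lead(12x² − 23x + 12) ÷ lead(D) = 12x² ÷ 2x² = 6. Subtract (6)·D = 12x² − 24x + 6. Remainder: x + 6.

Q = [6, -6, 5, 6]; R = [1, 6]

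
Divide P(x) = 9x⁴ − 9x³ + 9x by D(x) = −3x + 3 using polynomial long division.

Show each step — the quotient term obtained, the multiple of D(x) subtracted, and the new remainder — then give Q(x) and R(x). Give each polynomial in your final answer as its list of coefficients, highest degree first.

Q = [-3, 0, 0, -3]; R = [9]

Step 1: lead(9x⁴ − 9x³ + 9x) ÷ lead(D) = 9x⁴ ÷ −3x = −3x³. Subtract (−3x³)·D = 9x⁴ − 9x³. Remainder: 9x.
Step 2: lead(9x) ÷ lead(D) = 9x ÷ −3x = −3. Subtract (−3)·D = 9x − 9. Remainder: 9.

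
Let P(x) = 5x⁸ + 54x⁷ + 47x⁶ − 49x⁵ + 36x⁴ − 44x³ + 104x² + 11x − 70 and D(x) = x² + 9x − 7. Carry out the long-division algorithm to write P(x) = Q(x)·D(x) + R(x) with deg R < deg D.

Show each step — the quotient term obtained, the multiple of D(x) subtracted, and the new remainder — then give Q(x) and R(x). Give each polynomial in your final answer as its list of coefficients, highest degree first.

Q = [5, 9, 1, 5, -2, 9, 9]; R = [-7, -7]

Step 1: lead(5x⁸ + 54x⁷ + 47x⁶ − 49x⁵ + 36x⁴ − 44x³ + 104x² + 11x − 70) ÷ lead(D) = 5x⁸ ÷ x² = 5x⁶. Subtract (5x⁶)·D = 5x⁸ + 45x⁷ − 35x⁶. Remainder: 9x⁷ + 82x⁶ − 49x⁵ + 36x⁴ − 44x³ + 104x² + 11x − 70.
Step 2: lead(9x⁷ + 82x⁶ − 49x⁵ + 36x⁴ − 44x³ + 104x² + 11x − 70) ÷ lead(D) = 9x⁷ ÷ x² = 9x⁵. Subtract (9x⁵)·D = 9x⁷ + 81x⁶ − 63x⁵. Remainder: x⁶ + 14x⁵ + 36x⁴ − 44x³ + 104x² + 11x − 70.
Step 3: lead(x⁶ + 14x⁵ + 36x⁴ − 44x³ + 104x² + 11x − 70) ÷ lead(D) = x⁶ ÷ x² = x⁴. Subtract (x⁴)·D = x⁶ + 9x⁵ − 7x⁴. Remainder: 5x⁵ + 43x⁴ − 44x³ + 104x² + 11x − 70.
Step 4: lead(5x⁵ + 43x⁴ − 44x³ + 104x² + 11x − 70) ÷ lead(D) = 5x⁵ ÷ x² = 5x³. Subtract (5x³)·D = 5x⁵ + 45x⁴ − 35x³. Remainder: −2x⁴ − 9x³ + 104x² + 11x − 70.
Step 5: lead(−2x⁴ − 9x³ + 104x² + 11x − 70) ÷ lead(D) = −2x⁴ ÷ x² = −2x². Subtract (−2x²)·D = −2x⁴ − 18x³ + 14x². Remainder: 9x³ + 90x² + 11x − 70.
Step 6: lead(9x³ + 90x² + 11x − 70) ÷ lead(D) = 9x³ ÷ x² = 9x. Subtract (9x)·D = 9x³ + 81x² − 63x. Remainder: 9x² + 74x − 70.
Step 7: lead(9x² + 74x − 70) ÷ lead(D) = 9x² ÷ x² = 9. Subtract (9)·D = 9x² + 81x − 63. Remainder: −7x − 7.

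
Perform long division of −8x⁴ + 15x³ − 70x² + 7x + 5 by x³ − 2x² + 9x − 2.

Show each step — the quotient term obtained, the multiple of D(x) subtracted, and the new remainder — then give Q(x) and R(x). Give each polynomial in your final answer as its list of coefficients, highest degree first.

Q = [-8, -1]; R = [3]

Step 1: lead(−8x⁴ + 15x³ − 70x² + 7x + 5) ÷ lead(D) = −8x⁴ ÷ x³ = −8x. Subtract (−8x)·D = −8x⁴ + 16x³ − 72x² + 16x. Remainder: −x³ + 2x² − 9x + 5.
Step 2: lead(−x³ + 2x² − 9x + 5) ÷ lead(D) = −x³ ÷ x³ = −1. Subtract (−1)·D = −x³ + 2x² − 9x + 2. Remainder: 3.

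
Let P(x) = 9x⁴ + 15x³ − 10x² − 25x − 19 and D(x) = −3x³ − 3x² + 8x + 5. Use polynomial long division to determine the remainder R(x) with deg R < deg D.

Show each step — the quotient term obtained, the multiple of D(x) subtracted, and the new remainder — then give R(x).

R(x) = 8x² + 6x − 9

Step 1: lead(9x⁴ + 15x³ − 10x² − 25x − 19) ÷ lead(D) = 9x⁴ ÷ −3x³ = −3x. Subtract (−3x)·D = 9x⁴ + 9x³ − 24x² − 15x. Remainder: 6x³ + 14x² − 10x − 19.
Step 2: lead(6x³ + 14x² − 10x − 19) ÷ lead(D) = 6x³ ÷ −3x³ = −2. Subtract (−2)·D = 6x³ + 6x² − 16x − 10. Remainder: 8x² + 6x − 9.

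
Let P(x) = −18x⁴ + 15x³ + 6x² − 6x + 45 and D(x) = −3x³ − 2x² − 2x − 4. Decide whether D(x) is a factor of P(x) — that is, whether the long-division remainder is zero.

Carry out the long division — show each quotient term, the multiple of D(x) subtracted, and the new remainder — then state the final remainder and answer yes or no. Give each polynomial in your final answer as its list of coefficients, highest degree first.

R = [9], so D(x) is not a factor of P(x). no

Step 1: lead(−18x⁴ + 15x³ + 6x² − 6x + 45) ÷ lead(D) = −18x⁴ ÷ −3x³ = 6x. Subtract (6x)·D = −18x⁴ − 12x³ − 12x² − 24x. Remainder: 27x³ + 18x² + 18x + 45.
Step 2: lead(27x³ + 18x² + 18x + 45) ÷ lead(D) = 27x³ ÷ −3x³ = −9. Subtract (−9)·D = 27x³ + 18x² + 18x + 36. Remainder: 9.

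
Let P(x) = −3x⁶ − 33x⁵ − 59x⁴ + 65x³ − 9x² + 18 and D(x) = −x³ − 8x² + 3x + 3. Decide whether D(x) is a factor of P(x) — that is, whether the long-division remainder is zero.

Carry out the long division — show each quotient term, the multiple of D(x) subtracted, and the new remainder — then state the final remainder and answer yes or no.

Step 1: lead(−3x⁶ − 33x⁵ − 59x⁴ + 65x³ − 9x² + 18) ÷ lead(D) = −3x⁶ ÷ −x³ = 3x³. Subtract (3x³)·D = −3x⁶ − 24x⁵ + 9x⁴ + 9x³. Remainder: −9x⁵ − 68x⁴ + 56x³ − 9x² + 18.
Step 2: lead(−9x⁵ − 68x⁴ + 56x³ − 9x² + 18) ÷ lead(D) = −9x⁵ ÷ −x³ = 9x². Subtract (9x²)·D = −9x⁵ − 72x⁴ + 27x³ + 27x². Remainder: 4x⁴ + 29x³ − 36x² + 18.
Step 3: lead(4x⁴ + 29x³ − 36x² + 18) ÷ lead(D) = 4x⁴ ÷ −x³ = −4x. Subtract (−4x)·D = 4x⁴ + 32x³ − 12x² − 12x. Remainder: −3x³ − 24x² + 12x + 18.
Step 4: lead(−3x³ − 24x² + 12x + 18) ÷ lead(D) = −3x³ ÷ −x³ = 3. Subtract (3)·D = −3x³ − 24x² + 9x + 9. Remainder: 3x + 9.

R(x) = 3x + 9, so D(x) is not a factor of P(x). no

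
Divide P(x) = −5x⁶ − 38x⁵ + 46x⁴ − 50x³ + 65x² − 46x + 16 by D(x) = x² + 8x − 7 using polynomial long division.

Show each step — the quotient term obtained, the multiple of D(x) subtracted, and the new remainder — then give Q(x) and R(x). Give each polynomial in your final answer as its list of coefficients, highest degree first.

Q = [-5, 2, -5, 4, -2]; R = [-2, 2]

Step 1: lead(−5x⁶ − 38x⁵ + 46x⁴ − 50x³ + 65x² − 46x + 16) ÷ lead(D) = −5x⁶ ÷ x² = −5x⁴. Subtract (−5x⁴)·D = −5x⁶ − 40x⁵ + 35x⁴. Remainder: 2x⁵ + 11x⁴ − 50x³ + 65x² − 46x + 16.
Step 2: lead(2x⁵ + 11x⁴ − 50x³ + 65x² − 46x + 16) ÷ lead(D) = 2x⁵ ÷ x² = 2x³. Subtract (2x³)·D = 2x⁵ + 16x⁴ − 14x³. Remainder: −5x⁴ − 36x³ + 65x² − 46x + 16.
Step 3: lead(−5x⁴ − 36x³ + 65x² − 46x + 16) ÷ lead(D) = −5x⁴ ÷ x² = −5x². Subtract (−5x²)·D = −5x⁴ − 40x³ + 35x². Remainder: 4x³ + 30x² − 46x + 16.
Step 4: lead(4x³ + 30x² − 46x + 16) ÷ lead(D) = 4x³ ÷ x² = 4x. Subtract (4x)·D = 4x³ + 32x² − 28x. Remainder: −2x² − 18x + 16.
Step 5: lead(−2x² − 18x + 16) ÷ lead(D) = −2x² ÷ x² = −2. Subtract (−2)·D = −2x² − 16x + 14. Remainder: −2x + 2.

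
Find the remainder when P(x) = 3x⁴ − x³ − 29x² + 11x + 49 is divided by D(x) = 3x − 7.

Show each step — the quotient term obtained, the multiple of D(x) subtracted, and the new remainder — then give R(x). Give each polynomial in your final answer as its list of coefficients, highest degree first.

Step 1: lead(3x⁴ − x³ − 29x² + 11x + 49) ÷ lead(D) = 3x⁴ ÷ 3x = x³. Subtract (x³)·D = 3x⁴ − 7x³. Remainder: 6x³ − 29x² + 11x + 49.
Step 2: lead(6x³ − 29x² + 11x + 49) ÷ lead(D) = 6x³ ÷ 3x = 2x². Subtract (2x²)·D = 6x³ − 14x². Remainder: −15x² + 11x + 49.
Step 3: lead(−15x² + 11x + 49) ÷ lead(D) = −15x² ÷ 3x = −5x. Subtract (−5x)·D = −15x² + 35x. Remainder: −24x + 49.
Step 4: lead(−24x + 49) ÷ lead(D) = −24x ÷ 3x = −8. Subtract (−8)·D = −24x + 56. Remainder: −7.

R = [-7]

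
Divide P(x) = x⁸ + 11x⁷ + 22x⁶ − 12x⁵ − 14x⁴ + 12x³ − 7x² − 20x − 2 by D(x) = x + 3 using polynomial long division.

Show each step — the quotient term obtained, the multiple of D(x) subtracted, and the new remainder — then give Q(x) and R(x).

Q(x) = x⁷ + 8x⁶ − 2x⁵ − 6x⁴ + 4x³ − 7x + 1; R(x) = −5

Step 1: lead(x⁸ + 11x⁷ + 22x⁶ − 12x⁵ − 14x⁴ + 12x³ − 7x² − 20x − 2) ÷ lead(D) = x⁸ ÷ x = x⁷. Subtract (x⁷)·D = x⁸ + 3x⁷. Remainder: 8x⁷ + 22x⁶ − 12x⁵ − 14x⁴ + 12x³ − 7x² − 20x − 2.
Step 2: lead(8x⁷ + 22x⁶ − 12x⁵ − 14x⁴ + 12x³ − 7x² − 20x − 2) ÷ lead(D) = 8x⁷ ÷ x = 8x⁶. Subtract (8x⁶)·D = 8x⁷ + 24x⁶. Remainder: −2x⁶ − 12x⁵ − 14x⁴ + 12x³ − 7x² − 20x − 2.
Step 3: lead(−2x⁶ − 12x⁵ − 14x⁴ + 12x³ − 7x² − 20x − 2) ÷ lead(D) = −2x⁶ ÷ x = −2x⁵. Subtract (−2x⁵)·D = −2x⁶ − 6x⁵. Remainder: −6x⁵ − 14x⁴ + 12x³ − 7x² − 20x − 2.
Step 4: lead(−6x⁵ − 14x⁴ + 12x³ − 7x² − 20x − 2) ÷ lead(D) = −6x⁵ ÷ x = −6x⁴. Subtract (−6x⁴)·D = −6x⁵ − 18x⁴. Remainder: 4x⁴ + 12x³ − 7x² − 20x − 2.
Step 5: lead(4x⁴ + 12x³ − 7x² − 20x − 2) ÷ lead(D) = 4x⁴ ÷ x = 4x³. Subtract (4x³)·D = 4x⁴ + 12x³. Remainder: −7x² − 20x − 2.
Step 6: lead(−7x² − 20x − 2) ÷ lead(D) = −7x² ÷ x = −7x. Subtract (−7x)·D = −7x² − 21x. Remainder: x − 2.
Step 7: lead(x − 2) ÷ lead(D) = x ÷ x = 1. Subtract (1)·D = x + 3. Remainder: −5.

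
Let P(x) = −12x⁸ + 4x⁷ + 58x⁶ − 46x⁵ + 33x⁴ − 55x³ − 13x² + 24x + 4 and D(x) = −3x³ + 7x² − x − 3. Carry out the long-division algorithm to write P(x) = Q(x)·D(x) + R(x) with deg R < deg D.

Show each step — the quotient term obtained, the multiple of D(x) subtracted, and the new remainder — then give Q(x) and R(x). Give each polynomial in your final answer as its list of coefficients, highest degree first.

Q = [4, 8, -2, 4, -9, -2]; R = [4, -5, -2]

Step 1: lead(−12x⁸ + 4x⁷ + 58x⁶ − 46x⁵ + 33x⁴ − 55x³ − 13x² + 24x + 4) ÷ lead(D) = −12x⁸ ÷ −3x³ = 4x⁵. Subtract (4x⁵)·D = −12x⁸ + 28x⁷ − 4x⁶ − 12x⁵. Remainder: −24x⁷ + 62x⁶ − 34x⁵ + 33x⁴ − 55x³ − 13x² + 24x + 4.
Step 2: lead(−24x⁷ + 62x⁶ − 34x⁵ + 33x⁴ − 55x³ − 13x² + 24x + 4) ÷ lead(D) = −24x⁷ ÷ −3x³ = 8x⁴. Subtract (8x⁴)·D = −24x⁷ + 56x⁶ − 8x⁵ − 24x⁴. Remainder: 6x⁶ − 26x⁵ + 57x⁴ − 55x³ − 13x² + 24x + 4.
Step 3: lead(6x⁶ − 26x⁵ + 57x⁴ − 55x³ − 13x² + 24x + 4) ÷ lead(D) = 6x⁶ ÷ −3x³ = −2x³. Subtract (−2x³)·D = 6x⁶ − 14x⁵ + 2x⁴ + 6x³. Remainder: −12x⁵ + 55x⁴ − 61x³ − 13x² + 24x + 4.
Step 4: lead(−12x⁵ + 55x⁴ − 61x³ − 13x² + 24x + 4) ÷ lead(D) = −12x⁵ ÷ −3x³ = 4x². Subtract (4x²)·D = −12x⁵ + 28x⁴ − 4x³ − 12x². Remainder: 27x⁴ − 57x³ − x² + 24x + 4.
Step 5: lead(27x⁴ − 57x³ − x² + 24x + 4) ÷ lead(D) = 27x⁴ ÷ −3x³ = −9x. Subtract (−9x)·D = 27x⁴ − 63x³ + 9x² + 27x. Remainder: 6x³ − 10x² − 3x + 4.
Step 6: lead(6x³ − 10x² − 3x + 4) ÷ lead(D) = 6x³ ÷ −3x³ = −2. Subtract (−2)·D = 6x³ − 14x² + 2x + 6. Remainder: 4x² − 5x − 2.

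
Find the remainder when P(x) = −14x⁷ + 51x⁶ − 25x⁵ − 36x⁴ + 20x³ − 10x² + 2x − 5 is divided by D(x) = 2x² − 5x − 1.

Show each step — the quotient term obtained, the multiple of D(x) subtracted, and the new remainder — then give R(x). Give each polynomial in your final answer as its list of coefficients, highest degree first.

Step 1: lead(−14x⁷ + 51x⁶ − 25x⁵ − 36x⁴ + 20x³ − 10x² + 2x − 5) ÷ lead(D) = −14x⁷ ÷ 2x² = −7x⁵. Subtract (−7x⁵)·D = −14x⁷ + 35x⁶ + 7x⁵. Remainder: 16x⁶ − 32x⁵ − 36x⁴ + 20x³ − 10x² + 2x − 5.
Step 2: lead(16x⁶ − 32x⁵ − 36x⁴ + 20x³ − 10x² + 2x − 5) ÷ lead(D) = 16x⁶ ÷ 2x² = 8x⁴. Subtract (8x⁴)·D = 16x⁶ − 40x⁵ − 8x⁴. Remainder: 8x⁵ − 28x⁴ + 20x³ − 10x² + 2x − 5.
Step 3: lead(8x⁵ − 28x⁴ + 20x³ − 10x² + 2x − 5) ÷ lead(D) = 8x⁵ ÷ 2x² = 4x³. Subtract (4x³)·D = 8x⁵ − 20x⁴ − 4x³. Remainder: −8x⁴ + 24x³ − 10x² + 2x − 5.
Step 4: lead(−8x⁴ + 24x³ − 10x² + 2x − 5) ÷ lead(D) = −8x⁴ ÷ 2x² = −4x². Subtract (−4x²)·D = −8x⁴ + 20x³ + 4x². Remainder: 4x³ − 14x² + 2x − 5.
Step 5: lead(4x³ − 14x² + 2x − 5) ÷ lead(D) = 4x³ ÷ 2x² = 2x. Subtract (2x)·D = 4x³ − 10x² − 2x. Remainder: −4x² + 4x − 5.
Step 6: lead(−4x² + 4x − 5) ÷ lead(D) = −4x² ÷ 2x² = −2. Subtract (−2)·D = −4x² + 10x + 2. Remainder: −6x − 7.

R = [-6, -7]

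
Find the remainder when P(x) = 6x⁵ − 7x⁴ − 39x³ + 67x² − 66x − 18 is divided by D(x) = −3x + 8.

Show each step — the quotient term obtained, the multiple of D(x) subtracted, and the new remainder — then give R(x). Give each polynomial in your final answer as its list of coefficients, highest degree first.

Step 1: lead(6x⁵ − 7x⁴ − 39x³ + 67x² − 66x − 18) ÷ lead(D) = 6x⁵ ÷ −3x = −2x⁴. Subtract (−2x⁴)·D = 6x⁵ − 16x⁴. Remainder: 9x⁴ − 39x³ + 67x² − 66x − 18.
Step 2: lead(9x⁴ − 39x³ + 67x² − 66x − 18) ÷ lead(D) = 9x⁴ ÷ −3x = −3x³. Subtract (−3x³)·D = 9x⁴ − 24x³. Remainder: −15x³ + 67x² − 66x − 18.
Step 3: lead(−15x³ + 67x² − 66x − 18) ÷ lead(D) = −15x³ ÷ −3x = 5x². Subtract (5x²)·D = −15x³ + 40x². Remainder: 27x² − 66x − 18.
Step 4: lead(27x² − 66x − 18) ÷ lead(D) = 27x² ÷ −3x = −9x. Subtract (−9x)·D = 27x² − 72x. Remainder: 6x − 18.
Step 5: lead(6x − 18) ÷ lead(D) = 6x ÷ −3x = −2. Subtract (−2)·D = 6x − 16. Remainder: −2.

R = [-2]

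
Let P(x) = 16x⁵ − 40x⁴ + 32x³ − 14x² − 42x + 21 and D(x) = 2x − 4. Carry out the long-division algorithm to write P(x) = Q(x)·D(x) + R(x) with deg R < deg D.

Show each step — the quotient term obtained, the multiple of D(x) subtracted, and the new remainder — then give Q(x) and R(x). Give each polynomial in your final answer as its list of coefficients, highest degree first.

Step 1: lead(16x⁵ − 40x⁴ + 32x³ − 14x² − 42x + 21) ÷ lead(D) = 16x⁵ ÷ 2x = 8x⁴. Subtract (8x⁴)·D = 16x⁵ − 32x⁴. Remainder: −8x⁴ + 32x³ − 14x² − 42x + 21.
Step 2: lead(−8x⁴ + 32x³ − 14x² − 42x + 21) ÷ lead(D) = −8x⁴ ÷ 2x = −4x³. Subtract (−4x³)·D = −8x⁴ + 16x³. Remainder: 16x³ − 14x² − 42x + 21.
Step 3: lead(16x³ − 14x² − 42x + 21) ÷ lead(D) = 16x³ ÷ 2x = 8x². Subtract (8x²)·D = 16x³ − 32x². Remainder: 18x² − 42x + 21.
Step 4: lead(18x² − 42x + 21) ÷ lead(D) = 18x² ÷ 2x = 9x. Subtract (9x)·D = 18x² − 36x. Remainder: −6x + 21.
Step 5: lead(−6x + 21) ÷ lead(D) = −6x ÷ 2x = −3. Subtract (−3)·D = −6x + 12. Remainder: 9.

Q = [8, -4, 8, 9, -3]; R = [9]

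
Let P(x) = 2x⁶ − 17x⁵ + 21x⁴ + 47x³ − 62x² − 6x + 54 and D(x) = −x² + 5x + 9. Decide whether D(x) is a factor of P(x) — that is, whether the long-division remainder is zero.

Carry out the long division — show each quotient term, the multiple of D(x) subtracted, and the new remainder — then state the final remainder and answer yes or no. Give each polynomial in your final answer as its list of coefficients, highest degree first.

Step 1: lead(2x⁶ − 17x⁵ + 21x⁴ + 47x³ − 62x² − 6x + 54) ÷ lead(D) = 2x⁶ ÷ −x² = −2x⁴. Subtract (−2x⁴)·D = 2x⁶ − 10x⁵ − 18x⁴. Remainder: −7x⁵ + 39x⁴ + 47x³ − 62x² − 6x + 54.
Step 2: lead(−7x⁵ + 39x⁴ + 47x³ − 62x² − 6x + 54) ÷ lead(D) = −7x⁵ ÷ −x² = 7x³. Subtract (7x³)·D = −7x⁵ + 35x⁴ + 63x³. Remainder: 4x⁴ − 16x³ − 62x² − 6x + 54.
Step 3: lead(4x⁴ − 16x³ − 62x² − 6x + 54) ÷ lead(D) = 4x⁴ ÷ −x² = −4x². Subtract (−4x²)·D = 4x⁴ − 20x³ − 36x². Remainder: 4x³ − 26x² − 6x + 54.
Step 4: lead(4x³ − 26x² − 6x + 54) ÷ lead(D) = 4x³ ÷ −x² = −4x. Subtract (−4x)·D = 4x³ − 20x² − 36x. Remainder: −6x² + 30x + 54.
Step 5: lead(−6x² + 30x + 54) ÷ lead(D) = −6x² ÷ −x² = 6. Subtract (6)·D = −6x² + 30x + 54. Remainder: 0.

R = [0], so D(x) is a factor of P(x). yes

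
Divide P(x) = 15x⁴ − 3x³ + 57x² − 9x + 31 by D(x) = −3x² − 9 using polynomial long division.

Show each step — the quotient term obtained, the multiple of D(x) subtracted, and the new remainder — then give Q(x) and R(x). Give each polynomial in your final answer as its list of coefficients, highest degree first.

Step 1: lead(15x⁴ − 3x³ + 57x² − 9x + 31) ÷ lead(D) = 15x⁴ ÷ −3x² = −5x². Subtract (−5x²)·D = 15x⁴ + 45x². Remainder: −3x³ + 12x² − 9x + 31.
Step 2: lead(−3x³ + 12x² − 9x + 31) ÷ lead(D) = −3x³ ÷ −3x² = x. Subtract (x)·D = −3x³ − 9x. Remainder: 12x² + 31.
Step 3: lead(12x² + 31) ÷ lead(D) = 12x² ÷ −3x² = −4. Subtract (−4)·D = 12x² + 36. Remainder: −5.

Q = [-5, 1, -4]; R = [-5]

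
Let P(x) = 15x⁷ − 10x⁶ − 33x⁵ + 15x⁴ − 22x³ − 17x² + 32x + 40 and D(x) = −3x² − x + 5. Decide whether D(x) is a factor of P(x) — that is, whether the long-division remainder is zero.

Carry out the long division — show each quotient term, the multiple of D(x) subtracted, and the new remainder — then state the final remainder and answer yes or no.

Step 1: lead(15x⁷ − 10x⁶ − 33x⁵ + 15x⁴ − 22x³ − 17x² + 32x + 40) ÷ lead(D) = 15x⁷ ÷ −3x² = −5x⁵. Subtract (−5x⁵)·D = 15x⁷ + 5x⁶ − 25x⁵. Remainder: −15x⁶ − 8x⁵ + 15x⁴ − 22x³ − 17x² + 32x + 40.
Step 2: lead(−15x⁶ − 8x⁵ + 15x⁴ − 22x³ − 17x² + 32x + 40) ÷ lead(D) = −15x⁶ ÷ −3x² = 5x⁴. Subtract (5x⁴)·D = −15x⁶ − 5x⁵ + 25x⁴. Remainder: −3x⁵ − 10x⁴ − 22x³ − 17x² + 32x + 40.
Step 3: lead(−3x⁵ − 10x⁴ − 22x³ − 17x² + 32x + 40) ÷ lead(D) = −3x⁵ ÷ −3x² = x³. Subtract (x³)·D = −3x⁵ − x⁴ + 5x³. Remainder: −9x⁴ − 27x³ − 17x² + 32x + 40.
Step 4: lead(−9x⁴ − 27x³ − 17x² + 32x + 40) ÷ lead(D) = −9x⁴ ÷ −3x² = 3x². Subtract (3x²)·D = −9x⁴ − 3x³ + 15x². Remainder: −24x³ − 32x² + 32x + 40.
Step 5: lead(−24x³ − 32x² + 32x + 40) ÷ lead(D) = −24x³ ÷ −3x² = 8x. Subtract (8x)·D = −24x³ − 8x² + 40x. Remainder: −24x² − 8x + 40.
Step 6: lead(−24x² − 8x + 40) ÷ lead(D) = −24x² ÷ −3x² = 8. Subtract (8)·D = −24x² − 8x + 40. Remainder: 0.

R(x) = 0, so D(x) is a factor of P(x). yes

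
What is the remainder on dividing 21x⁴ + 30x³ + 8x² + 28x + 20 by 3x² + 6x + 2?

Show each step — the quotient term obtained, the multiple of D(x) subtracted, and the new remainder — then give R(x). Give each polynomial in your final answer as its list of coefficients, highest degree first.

R = [8]

Step 1: lead(21x⁴ + 30x³ + 8x² + 28x + 20) ÷ lead(D) = 21x⁴ ÷ 3x² = 7x². Subtract (7x²)·D = 21x⁴ + 42x³ + 14x². Remainder: −12x³ − 6x² + 28x + 20.
Step 2: lead(−12x³ − 6x² + 28x + 20) ÷ lead(D) = −12x³ ÷ 3x² = −4x. Subtract (−4x)·D = −12x³ − 24x² − 8x. Remainder: 18x² + 36x + 20.
Step 3: lead(18x² + 36x + 20) ÷ lead(D) = 18x² ÷ 3x² = 6. Subtract (6)·D = 18x² + 36x + 12. Remainder: 8.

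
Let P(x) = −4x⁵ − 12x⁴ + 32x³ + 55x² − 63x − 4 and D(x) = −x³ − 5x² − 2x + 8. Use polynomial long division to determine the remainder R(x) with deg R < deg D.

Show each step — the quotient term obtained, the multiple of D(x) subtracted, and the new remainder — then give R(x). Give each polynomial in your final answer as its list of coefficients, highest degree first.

Step 1: lead(−4x⁵ − 12x⁴ + 32x³ + 55x² − 63x − 4) ÷ lead(D) = −4x⁵ ÷ −x³ = 4x². Subtract (4x²)·D = −4x⁵ − 20x⁴ − 8x³ + 32x². Remainder: 8x⁴ + 40x³ + 23x² − 63x − 4.
Step 2: lead(8x⁴ + 40x³ + 23x² − 63x − 4) ÷ lead(D) = 8x⁴ ÷ −x³ = −8x. Subtract (−8x)·D = 8x⁴ + 40x³ + 16x² − 64x. Remainder: 7x² + x − 4.

R = [7, 1, -4]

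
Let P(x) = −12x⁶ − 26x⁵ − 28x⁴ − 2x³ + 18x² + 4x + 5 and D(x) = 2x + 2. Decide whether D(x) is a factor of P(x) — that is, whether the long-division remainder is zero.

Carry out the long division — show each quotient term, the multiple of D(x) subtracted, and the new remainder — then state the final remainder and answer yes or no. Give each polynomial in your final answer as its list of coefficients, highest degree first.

Step 1: lead(−12x⁶ − 26x⁵ − 28x⁴ − 2x³ + 18x² + 4x + 5) ÷ lead(D) = −12x⁶ ÷ 2x = −6x⁵. Subtract (−6x⁵)·D = −12x⁶ − 12x⁵. Remainder: −14x⁵ − 28x⁴ − 2x³ + 18x² + 4x + 5.
Step 2: lead(−14x⁵ − 28x⁴ − 2x³ + 18x² + 4x + 5) ÷ lead(D) = −14x⁵ ÷ 2x = −7x⁴. Subtract (−7x⁴)·D = −14x⁵ − 14x⁴. Remainder: −14x⁴ − 2x³ + 18x² + 4x + 5.
Step 3: lead(−14x⁴ − 2x³ + 18x² + 4x + 5) ÷ lead(D) = −14x⁴ ÷ 2x = −7x³. Subtract (−7x³)·D = −14x⁴ − 14x³. Remainder: 12x³ + 18x² + 4x + 5.
Step 4: lead(12x³ + 18x² + 4x + 5) ÷ lead(D) = 12x³ ÷ 2x = 6x². Subtract (6x²)·D = 12x³ + 12x². Remainder: 6x² + 4x + 5.
Step 5: lead(6x² + 4x + 5) ÷ lead(D) = 6x² ÷ 2x = 3x. Subtract (3x)·D = 6x² + 6x. Remainder: −2x + 5.
Step 6: lead(−2x + 5) ÷ lead(D) = −2x ÷ 2x = −1. Subtract (−1)·D = −2x − 2. Remainder: 7.

R = [7], so D(x) is not a factor of P(x). no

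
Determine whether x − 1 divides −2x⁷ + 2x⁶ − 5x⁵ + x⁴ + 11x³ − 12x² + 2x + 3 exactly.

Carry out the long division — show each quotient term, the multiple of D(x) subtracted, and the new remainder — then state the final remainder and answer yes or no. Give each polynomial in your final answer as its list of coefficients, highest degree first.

R = [0], so D(x) is a factor of P(x). yes

Step 1: lead(−2x⁷ + 2x⁶ − 5x⁵ + x⁴ + 11x³ − 12x² + 2x + 3) ÷ lead(D) = −2x⁷ ÷ x = −2x⁶. Subtract (−2x⁶)·D = −2x⁷ + 2x⁶. Remainder: −5x⁵ + x⁴ + 11x³ − 12x² + 2x + 3.
Step 2: lead(−5x⁵ + x⁴ + 11x³ − 12x² + 2x + 3) ÷ lead(D) = −5x⁵ ÷ x = −5x⁴. Subtract (−5x⁴)·D = −5x⁵ + 5x⁴. Remainder: −4x⁴ + 11x³ − 12x² + 2x + 3.
Step 3: lead(−4x⁴ + 11x³ − 12x² + 2x + 3) ÷ lead(D) = −4x⁴ ÷ x = −4x³. Subtract (−4x³)·D = −4x⁴ + 4x³. Remainder: 7x³ − 12x² + 2x + 3.
Step 4: lead(7x³ − 12x² + 2x + 3) ÷ lead(D) = 7x³ ÷ x = 7x². Subtract (7x²)·D = 7x³ − 7x². Remainder: −5x² + 2x + 3.
Step 5: lead(−5x² + 2x + 3) ÷ lead(D) = −5x² ÷ x = −5x. Subtract (−5x)·D = −5x² + 5x. Remainder: −3x + 3.
Step 6: lead(−3x + 3) ÷ lead(D) = −3x ÷ x = −3. Subtract (−3)·D = −3x + 3. Remainder: 0.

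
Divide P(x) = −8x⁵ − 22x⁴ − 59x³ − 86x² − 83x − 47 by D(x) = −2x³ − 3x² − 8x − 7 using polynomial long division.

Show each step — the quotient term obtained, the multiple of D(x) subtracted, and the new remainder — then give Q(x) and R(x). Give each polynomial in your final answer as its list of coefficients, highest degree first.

Step 1: lead(−8x⁵ − 22x⁴ − 59x³ − 86x² − 83x − 47) ÷ lead(D) = −8x⁵ ÷ −2x³ = 4x². Subtract (4x²)·D = −8x⁵ − 12x⁴ − 32x³ − 28x². Remainder: −10x⁴ − 27x³ − 58x² − 83x − 47.
Step 2: lead(−10x⁴ − 27x³ − 58x² − 83x − 47) ÷ lead(D) = −10x⁴ ÷ −2x³ = 5x. Subtract (5x)·D = −10x⁴ − 15x³ − 40x² − 35x. Remainder: −12x³ − 18x² − 48x − 47.
Step 3: lead(−12x³ − 18x² − 48x − 47) ÷ lead(D) = −12x³ ÷ −2x³ = 6. Subtract (6)·D = −12x³ − 18x² − 48x − 42. Remainder: −5.

Q = [4, 5, 6]; R = [-5]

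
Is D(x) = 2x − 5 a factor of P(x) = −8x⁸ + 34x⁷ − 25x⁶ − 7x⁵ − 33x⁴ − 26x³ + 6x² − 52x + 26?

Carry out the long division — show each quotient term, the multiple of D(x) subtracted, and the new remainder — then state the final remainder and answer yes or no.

Step 1: lead(−8x⁸ + 34x⁷ − 25x⁶ − 7x⁵ − 33x⁴ − 26x³ + 6x² − 52x + 26) ÷ lead(D) = −8x⁸ ÷ 2x = −4x⁷. Subtract (−4x⁷)·D = −8x⁸ + 20x⁷. Remainder: 14x⁷ − 25x⁶ − 7x⁵ − 33x⁴ − 26x³ + 6x² − 52x + 26.
Step 2: lead(14x⁷ − 25x⁶ − 7x⁵ − 33x⁴ − 26x³ + 6x² − 52x + 26) ÷ lead(D) = 14x⁷ ÷ 2x = 7x⁶. Subtract (7x⁶)·D = 14x⁷ − 35x⁶. Remainder: 10x⁶ − 7x⁵ − 33x⁴ − 26x³ + 6x² − 52x + 26.
Step 3: lead(10x⁶ − 7x⁵ − 33x⁴ − 26x³ + 6x² − 52x + 26) ÷ lead(D) = 10x⁶ ÷ 2x = 5x⁵. Subtract (5x⁵)·D = 10x⁶ − 25x⁵. Remainder: 18x⁵ − 33x⁴ − 26x³ + 6x² − 52x + 26.
Step 4: lead(18x⁵ − 33x⁴ − 26x³ + 6x² − 52x + 26) ÷ lead(D) = 18x⁵ ÷ 2x = 9x⁴. Subtract (9x⁴)·D = 18x⁵ − 45x⁴. Remainder: 12x⁴ − 26x³ + 6x² − 52x + 26.
Step 5: lead(12x⁴ − 26x³ + 6x² − 52x + 26) ÷ lead(D) = 12x⁴ ÷ 2x = 6x³. Subtract (6x³)·D = 12x⁴ − 30x³. Remainder: 4x³ + 6x² − 52x + 26.
Step 6: lead(4x³ + 6x² − 52x + 26) ÷ lead(D) = 4x³ ÷ 2x = 2x². Subtract (2x²)·D = 4x³ − 10x². Remainder: 16x² − 52x + 26.
Step 7: lead(16x² − 52x + 26) ÷ lead(D) = 16x² ÷ 2x = 8x. Subtract (8x)·D = 16x² − 40x. Remainder: −12x + 26.
Step 8: lead(−12x + 26) ÷ lead(D) = −12x ÷ 2x = −6. Subtract (−6)·D = −12x + 30. Remainder: −4.

R(x) = −4, so D(x) is not a factor of P(x). no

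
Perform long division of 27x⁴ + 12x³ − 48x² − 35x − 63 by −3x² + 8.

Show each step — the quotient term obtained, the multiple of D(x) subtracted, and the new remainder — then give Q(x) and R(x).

Step 1: lead(27x⁴ + 12x³ − 48x² − 35x − 63) ÷ lead(D) = 27x⁴ ÷ −3x² = −9x². Subtract (−9x²)·D = 27x⁴ − 72x². Remainder: 12x³ + 24x² − 35x − 63.
Step 2: lead(12x³ + 24x² − 35x − 63) ÷ lead(D) = 12x³ ÷ −3x² = −4x. Subtract (−4x)·D = 12x³ − 32x. Remainder: 24x² − 3x − 63.
Step 3: lead(24x² − 3x − 63) ÷ lead(D) = 24x² ÷ −3x² = −8. Subtract (−8)·D = 24x² − 64. Remainder: −3x + 1.

Q(x) = −9x² − 4x − 8; R(x) = −3x + 1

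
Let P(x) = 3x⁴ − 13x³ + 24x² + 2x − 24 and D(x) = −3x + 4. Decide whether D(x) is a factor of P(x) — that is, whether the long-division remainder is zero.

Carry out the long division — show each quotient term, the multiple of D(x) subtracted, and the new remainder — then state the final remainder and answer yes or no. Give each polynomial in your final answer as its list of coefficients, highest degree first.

R = [0], so D(x) is a factor of P(x). yes

Step 1: lead(3x⁴ − 13x³ + 24x² + 2x − 24) ÷ lead(D) = 3x⁴ ÷ −3x = −x³. Subtract (−x³)·D = 3x⁴ − 4x³. Remainder: −9x³ + 24x² + 2x − 24.
Step 2: lead(−9x³ + 24x² + 2x − 24) ÷ lead(D) = −9x³ ÷ −3x = 3x². Subtract (3x²)·D = −9x³ + 12x². Remainder: 12x² + 2x − 24.
Step 3: lead(12x² + 2x − 24) ÷ lead(D) = 12x² ÷ −3x = −4x. Subtract (−4x)·D = 12x² − 16x. Remainder: 18x − 24.
Step 4: lead(18x − 24) ÷ lead(D) = 18x ÷ −3x = −6. Subtract (−6)·D = 18x − 24. Remainder: 0.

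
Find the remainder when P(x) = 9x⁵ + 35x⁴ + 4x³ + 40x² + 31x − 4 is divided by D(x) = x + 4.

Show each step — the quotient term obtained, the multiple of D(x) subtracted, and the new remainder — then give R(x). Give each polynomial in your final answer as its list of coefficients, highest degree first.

R = [0]

Step 1: lead(9x⁵ + 35x⁴ + 4x³ + 40x² + 31x − 4) ÷ lead(D) = 9x⁵ ÷ x = 9x⁴. Subtract (9x⁴)·D = 9x⁵ + 36x⁴. Remainder: −x⁴ + 4x³ + 40x² + 31x − 4.
Step 2: lead(−x⁴ + 4x³ + 40x² + 31x − 4) ÷ lead(D) = −x⁴ ÷ x = −x³. Subtract (−x³)·D = −x⁴ − 4x³. Remainder: 8x³ + 40x² + 31x − 4.
Step 3: lead(8x³ + 40x² + 31x − 4) ÷ lead(D) = 8x³ ÷ x = 8x². Subtract (8x²)·D = 8x³ + 32x². Remainder: 8x² + 31x − 4.
Step 4: lead(8x² + 31x − 4) ÷ lead(D) = 8x² ÷ x = 8x. Subtract (8x)·D = 8x² + 32x. Remainder: −x − 4.
Step 5: lead(−x − 4) ÷ lead(D) = −x ÷ x = −1. Subtract (−1)·D = −x − 4. Remainder: 0.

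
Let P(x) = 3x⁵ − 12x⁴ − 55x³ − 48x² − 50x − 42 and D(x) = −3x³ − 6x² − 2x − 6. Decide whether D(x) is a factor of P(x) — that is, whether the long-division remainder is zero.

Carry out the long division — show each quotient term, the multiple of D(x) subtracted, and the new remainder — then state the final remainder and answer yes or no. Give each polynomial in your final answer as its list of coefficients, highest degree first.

Step 1: lead(3x⁵ − 12x⁴ − 55x³ − 48x² − 50x − 42) ÷ lead(D) = 3x⁵ ÷ −3x³ = −x². Subtract (−x²)·D = 3x⁵ + 6x⁴ + 2x³ + 6x². Remainder: −18x⁴ − 57x³ − 54x² − 50x − 42.
Step 2: lead(−18x⁴ − 57x³ − 54x² − 50x − 42) ÷ lead(D) = −18x⁴ ÷ −3x³ = 6x. Subtract (6x)·D = −18x⁴ − 36x³ − 12x² − 36x. Remainder: −21x³ − 42x² − 14x − 42.
Step 3: lead(−21x³ − 42x² − 14x − 42) ÷ lead(D) = −21x³ ÷ −3x³ = 7. Subtract (7)·D = −21x³ − 42x² − 14x − 42. Remainder: 0.

R = [0], so D(x) is a factor of P(x). yes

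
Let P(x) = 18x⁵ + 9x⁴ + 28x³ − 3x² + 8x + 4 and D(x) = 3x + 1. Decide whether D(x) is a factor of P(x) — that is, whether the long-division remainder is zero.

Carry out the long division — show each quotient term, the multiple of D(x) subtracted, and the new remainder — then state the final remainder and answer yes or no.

R(x) = 0, so D(x) is a factor of P(x). yes

Step 1: lead(18x⁵ + 9x⁴ + 28x³ − 3x² + 8x + 4) ÷ lead(D) = 18x⁵ ÷ 3x = 6x⁴. Subtract (6x⁴)·D = 18x⁵ + 6x⁴. Remainder: 3x⁴ + 28x³ − 3x² + 8x + 4.
Step 2: lead(3x⁴ + 28x³ − 3x² + 8x + 4) ÷ lead(D) = 3x⁴ ÷ 3x = x³. Subtract (x³)·D = 3x⁴ + x³. Remainder: 27x³ − 3x² + 8x + 4.
Step 3: lead(27x³ − 3x² + 8x + 4) ÷ lead(D) = 27x³ ÷ 3x = 9x². Subtract (9x²)·D = 27x³ + 9x². Remainder: −12x² + 8x + 4.
Step 4: lead(−12x² + 8x + 4) ÷ lead(D) = −12x² ÷ 3x = −4x. Subtract (−4x)·D = −12x² − 4x. Remainder: 12x + 4.
Step 5: lead(12x + 4) ÷ lead(D) = 12x ÷ 3x = 4. Subtract (4)·D = 12x + 4. Remainder: 0.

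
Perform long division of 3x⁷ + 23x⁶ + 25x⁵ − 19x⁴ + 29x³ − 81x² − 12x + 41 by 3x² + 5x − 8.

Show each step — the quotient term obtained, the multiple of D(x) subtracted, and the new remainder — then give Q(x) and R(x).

Q(x) = x⁵ + 6x⁴ + x³ + 8x² − x − 4; R(x) = 9

Step 1: lead(3x⁷ + 23x⁶ + 25x⁵ − 19x⁴ + 29x³ − 81x² − 12x + 41) ÷ lead(D) = 3x⁷ ÷ 3x² = x⁵. Subtract (x⁵)·D = 3x⁷ + 5x⁶ − 8x⁵. Remainder: 18x⁶ + 33x⁵ − 19x⁴ + 29x³ − 81x² − 12x + 41.
Step 2: lead(18x⁶ + 33x⁵ − 19x⁴ + 29x³ − 81x² − 12x + 41) ÷ lead(D) = 18x⁶ ÷ 3x² = 6x⁴. Subtract (6x⁴)·D = 18x⁶ + 30x⁵ − 48x⁴. Remainder: 3x⁵ + 29x⁴ + 29x³ − 81x² − 12x + 41.
Step 3: lead(3x⁵ + 29x⁴ + 29x³ − 81x² − 12x + 41) ÷ lead(D) = 3x⁵ ÷ 3x² = x³. Subtract (x³)·D = 3x⁵ + 5x⁴ − 8x³. Remainder: 24x⁴ + 37x³ − 81x² − 12x + 41.
Step 4: lead(24x⁴ + 37x³ − 81x² − 12x + 41) ÷ lead(D) = 24x⁴ ÷ 3x² = 8x². Subtract (8x²)·D = 24x⁴ + 40x³ − 64x². Remainder: −3x³ − 17x² − 12x + 41.
Step 5: lead(−3x³ − 17x² − 12x + 41) ÷ lead(D) = −3x³ ÷ 3x² = −x. Subtract (−x)·D = −3x³ − 5x² + 8x. Remainder: −12x² − 20x + 41.
Step 6: lead(−12x² − 20x + 41) ÷ lead(D) = −12x² ÷ 3x² = −4. Subtract (−4)·D = −12x² − 20x + 32. Remainder: 9.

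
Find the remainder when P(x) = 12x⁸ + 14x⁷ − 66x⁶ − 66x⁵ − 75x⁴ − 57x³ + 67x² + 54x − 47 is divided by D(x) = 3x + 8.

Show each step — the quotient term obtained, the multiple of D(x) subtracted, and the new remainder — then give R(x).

Step 1: lead(12x⁸ + 14x⁷ − 66x⁶ − 66x⁵ − 75x⁴ − 57x³ + 67x² + 54x − 47) ÷ lead(D) = 12x⁸ ÷ 3x = 4x⁷. Subtract (4x⁷)·D = 12x⁸ + 32x⁷. Remainder: −18x⁷ − 66x⁶ − 66x⁵ − 75x⁴ − 57x³ + 67x² + 54x − 47.
Step 2: lead(−18x⁷ − 66x⁶ − 66x⁵ − 75x⁴ − 57x³ + 67x² + 54x − 47) ÷ lead(D) = −18x⁷ ÷ 3x = −6x⁶. Subtract (−6x⁶)·D = −18x⁷ − 48x⁶. Remainder: −18x⁶ − 66x⁵ − 75x⁴ − 57x³ + 67x² + 54x − 47.
Step 3: lead(−18x⁶ − 66x⁵ − 75x⁴ − 57x³ + 67x² + 54x − 47) ÷ lead(D) = −18x⁶ ÷ 3x = −6x⁵. Subtract (−6x⁵)·D = −18x⁶ − 48x⁵. Remainder: −18x⁵ − 75x⁴ − 57x³ + 67x² + 54x − 47.
Step 4: lead(−18x⁵ − 75x⁴ − 57x³ + 67x² + 54x − 47) ÷ lead(D) = −18x⁵ ÷ 3x = −6x⁴. Subtract (−6x⁴)·D = −18x⁵ − 48x⁴. Remainder: −27x⁴ − 57x³ + 67x² + 54x − 47.
Step 5: lead(−27x⁴ − 57x³ + 67x² + 54x − 47) ÷ lead(D) = −27x⁴ ÷ 3x = −9x³. Subtract (−9x³)·D = −27x⁴ − 72x³. Remainder: 15x³ + 67x² + 54x − 47.
Step 6: lead(15x³ + 67x² + 54x − 47) ÷ lead(D) = 15x³ ÷ 3x = 5x². Subtract (5x²)·D = 15x³ + 40x². Remainder: 27x² + 54x − 47.
Step 7: lead(27x² + 54x − 47) ÷ lead(D) = 27x² ÷ 3x = 9x. Subtract (9x)·D = 27x² + 72x. Remainder: −18x − 47.
Step 8: lead(−18x − 47) ÷ lead(D) = −18x ÷ 3x = −6. Subtract (−6)·D = −18x − 48. Remainder: 1.

R(x) = 1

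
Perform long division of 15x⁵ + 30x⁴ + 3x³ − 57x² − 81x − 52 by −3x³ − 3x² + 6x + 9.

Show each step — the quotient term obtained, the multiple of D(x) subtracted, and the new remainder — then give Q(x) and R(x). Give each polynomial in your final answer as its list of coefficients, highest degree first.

Step 1: lead(15x⁵ + 30x⁴ + 3x³ − 57x² − 81x − 52) ÷ lead(D) = 15x⁵ ÷ −3x³ = −5x². Subtract (−5x²)·D = 15x⁵ + 15x⁴ − 30x³ − 45x². Remainder: 15x⁴ + 33x³ − 12x² − 81x − 52.
Step 2: lead(15x⁴ + 33x³ − 12x² − 81x − 52) ÷ lead(D) = 15x⁴ ÷ −3x³ = −5x. Subtract (−5x)·D = 15x⁴ + 15x³ − 30x² − 45x. Remainder: 18x³ + 18x² − 36x − 52.
Step 3: lead(18x³ + 18x² − 36x − 52) ÷ lead(D) = 18x³ ÷ −3x³ = −6. Subtract (−6)·D = 18x³ + 18x² − 36x − 54. Remainder: 2.

Q = [-5, -5, -6]; R = [2]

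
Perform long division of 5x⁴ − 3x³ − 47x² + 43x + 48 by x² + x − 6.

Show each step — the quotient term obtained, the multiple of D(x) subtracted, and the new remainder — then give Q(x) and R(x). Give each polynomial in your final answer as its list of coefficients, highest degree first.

Step 1: lead(5x⁴ − 3x³ − 47x² + 43x + 48) ÷ lead(D) = 5x⁴ ÷ x² = 5x². Subtract (5x²)·D = 5x⁴ + 5x³ − 30x². Remainder: −8x³ − 17x² + 43x + 48.
Step 2: lead(−8x³ − 17x² + 43x + 48) ÷ lead(D) = −8x³ ÷ x² = −8x. Subtract (−8x)·D = −8x³ − 8x² + 48x. Remainder: −9x² − 5x + 48.
Step 3: lead(−9x² − 5x + 48) ÷ lead(D) = −9x² ÷ x² = −9. Subtract (−9)·D = −9x² − 9x + 54. Remainder: 4x − 6.

Q = [5, -8, -9]; R = [4, -6]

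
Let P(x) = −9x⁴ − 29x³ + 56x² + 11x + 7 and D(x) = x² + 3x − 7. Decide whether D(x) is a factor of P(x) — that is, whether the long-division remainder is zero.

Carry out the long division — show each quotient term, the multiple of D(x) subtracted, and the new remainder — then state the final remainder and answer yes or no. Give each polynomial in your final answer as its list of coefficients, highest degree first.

R = [0], so D(x) is a factor of P(x). yes

Step 1: lead(−9x⁴ − 29x³ + 56x² + 11x + 7) ÷ lead(D) = −9x⁴ ÷ x² = −9x². Subtract (−9x²)·D = −9x⁴ − 27x³ + 63x². Remainder: −2x³ − 7x² + 11x + 7.
Step 2: lead(−2x³ − 7x² + 11x + 7) ÷ lead(D) = −2x³ ÷ x² = −2x. Subtract (−2x)·D = −2x³ − 6x² + 14x. Remainder: −x² − 3x + 7.
Step 3: lead(−x² − 3x + 7) ÷ lead(D) = −x² ÷ x² = −1. Subtract (−1)·D = −x² − 3x + 7. Remainder: 0.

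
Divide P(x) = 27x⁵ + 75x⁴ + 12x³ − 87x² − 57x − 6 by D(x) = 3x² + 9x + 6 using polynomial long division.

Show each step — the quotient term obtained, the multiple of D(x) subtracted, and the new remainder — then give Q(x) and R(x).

Q(x) = 9x³ − 2x² − 8x − 1; R(x) = 0

Step 1: lead(27x⁵ + 75x⁴ + 12x³ − 87x² − 57x − 6) ÷ lead(D) = 27x⁵ ÷ 3x² = 9x³. Subtract (9x³)·D = 27x⁵ + 81x⁴ + 54x³. Remainder: −6x⁴ − 42x³ − 87x² − 57x − 6.
Step 2: lead(−6x⁴ − 42x³ − 87x² − 57x − 6) ÷ lead(D) = −6x⁴ ÷ 3x² = −2x². Subtract (−2x²)·D = −6x⁴ − 18x³ − 12x². Remainder: −24x³ − 75x² − 57x − 6.
Step 3: lead(−24x³ − 75x² − 57x − 6) ÷ lead(D) = −24x³ ÷ 3x² = −8x. Subtract (−8x)·D = −24x³ − 72x² − 48x. Remainder: −3x² − 9x − 6.
Step 4: lead(−3x² − 9x − 6) ÷ lead(D) = −3x² ÷ 3x² = −1. Subtract (−1)·D = −3x² − 9x − 6. Remainder: 0.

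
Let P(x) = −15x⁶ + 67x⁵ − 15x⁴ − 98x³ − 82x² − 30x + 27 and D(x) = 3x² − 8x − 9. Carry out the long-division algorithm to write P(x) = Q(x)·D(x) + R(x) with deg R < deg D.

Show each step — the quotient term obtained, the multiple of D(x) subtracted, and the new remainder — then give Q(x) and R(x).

Step 1: lead(−15x⁶ + 67x⁵ − 15x⁴ − 98x³ − 82x² − 30x + 27) ÷ lead(D) = −15x⁶ ÷ 3x² = −5x⁴. Subtract (−5x⁴)·D = −15x⁶ + 40x⁵ + 45x⁴. Remainder: 27x⁵ − 60x⁴ − 98x³ − 82x² − 30x + 27.
Step 2: lead(27x⁵ − 60x⁴ − 98x³ − 82x² − 30x + 27) ÷ lead(D) = 27x⁵ ÷ 3x² = 9x³. Subtract (9x³)·D = 27x⁵ − 72x⁴ − 81x³. Remainder: 12x⁴ − 17x³ − 82x² − 30x + 27.
Step 3: lead(12x⁴ − 17x³ − 82x² − 30x + 27) ÷ lead(D) = 12x⁴ ÷ 3x² = 4x². Subtract (4x²)·D = 12x⁴ − 32x³ − 36x². Remainder: 15x³ − 46x² − 30x + 27.
Step 4: lead(15x³ − 46x² − 30x + 27) ÷ lead(D) = 15x³ ÷ 3x² = 5x. Subtract (5x)·D = 15x³ − 40x² − 45x. Remainder: −6x² + 15x + 27.
Step 5: lead(−6x² + 15x + 27) ÷ lead(D) = −6x² ÷ 3x² = −2. Subtract (−2)·D = −6x² + 16x + 18. Remainder: −x + 9.

Q(x) = −5x⁴ + 9x³ + 4x² + 5x − 2; R(x) = −x + 9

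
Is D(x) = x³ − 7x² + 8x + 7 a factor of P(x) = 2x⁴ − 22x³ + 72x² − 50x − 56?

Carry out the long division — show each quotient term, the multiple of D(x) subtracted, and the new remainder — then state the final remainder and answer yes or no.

Step 1: lead(2x⁴ − 22x³ + 72x² − 50x − 56) ÷ lead(D) = 2x⁴ ÷ x³ = 2x. Subtract (2x)·D = 2x⁴ − 14x³ + 16x² + 14x. Remainder: −8x³ + 56x² − 64x − 56.
Step 2: lead(−8x³ + 56x² − 64x − 56) ÷ lead(D) = −8x³ ÷ x³ = −8. Subtract (−8)·D = −8x³ + 56x² − 64x − 56. Remainder: 0.

R(x) = 0, so D(x) is a factor of P(x). yes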